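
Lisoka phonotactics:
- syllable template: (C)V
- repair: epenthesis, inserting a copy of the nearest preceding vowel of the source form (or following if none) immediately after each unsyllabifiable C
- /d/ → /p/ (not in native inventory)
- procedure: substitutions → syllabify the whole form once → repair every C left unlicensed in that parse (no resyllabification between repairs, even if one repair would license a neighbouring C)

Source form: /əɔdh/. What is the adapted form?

əɔpɔhɔ

Substitution: /d/ → /p/, giving /əɔph/.
Under (C)V, the unsyllabifiable consonants are /p/, /h/ (no codas are permitted; onsets are limited to one consonant).
Each unlicensed consonant becomes the onset of a new syllable: /p/ → /pɔ/, /h/ → /hɔ/.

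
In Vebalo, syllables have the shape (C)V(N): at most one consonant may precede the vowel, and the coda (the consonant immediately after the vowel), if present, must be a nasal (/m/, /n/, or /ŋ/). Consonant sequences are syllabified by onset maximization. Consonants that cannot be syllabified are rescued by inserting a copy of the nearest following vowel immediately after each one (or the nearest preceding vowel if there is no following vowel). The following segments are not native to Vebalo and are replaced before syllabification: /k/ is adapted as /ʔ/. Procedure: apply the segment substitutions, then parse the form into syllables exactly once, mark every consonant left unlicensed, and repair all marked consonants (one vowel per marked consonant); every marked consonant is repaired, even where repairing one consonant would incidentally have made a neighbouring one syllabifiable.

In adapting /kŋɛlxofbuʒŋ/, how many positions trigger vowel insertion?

5

After substitution the input is /ʔŋɛlxofbuʒŋ/.
The unsyllabifiable consonants are /ʔ/, /l/, /f/, /ʒ/, /ŋ/; each receives one epenthetic vowel.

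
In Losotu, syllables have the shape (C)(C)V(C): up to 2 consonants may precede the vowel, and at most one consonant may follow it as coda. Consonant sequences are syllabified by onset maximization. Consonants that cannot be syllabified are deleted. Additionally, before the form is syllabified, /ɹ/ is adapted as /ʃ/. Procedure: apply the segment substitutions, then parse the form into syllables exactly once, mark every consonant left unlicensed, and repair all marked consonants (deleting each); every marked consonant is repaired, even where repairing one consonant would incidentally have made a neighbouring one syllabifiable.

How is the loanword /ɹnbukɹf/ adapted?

Substitution: /ɹ/ → /ʃ/, giving /ʃnbukʃf/.
Syllabifying with onset maximization leaves /ʃ/, /ʃ/, /f/ stranded (at most one coda consonant is licensed; onsets may contain at most 2 consonants).
Each unlicensed consonant is deleted: /ʃ/, /ʃ/, /f/.

nbuk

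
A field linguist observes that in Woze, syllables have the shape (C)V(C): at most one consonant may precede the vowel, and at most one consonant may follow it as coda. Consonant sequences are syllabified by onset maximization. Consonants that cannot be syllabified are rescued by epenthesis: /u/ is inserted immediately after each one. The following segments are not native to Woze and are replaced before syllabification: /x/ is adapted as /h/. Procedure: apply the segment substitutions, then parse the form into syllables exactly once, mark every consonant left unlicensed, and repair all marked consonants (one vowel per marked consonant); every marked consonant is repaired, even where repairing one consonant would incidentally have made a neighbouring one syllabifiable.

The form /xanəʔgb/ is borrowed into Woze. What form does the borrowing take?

Substitution: /x/ → /h/, giving /hanəʔgb/.
The consonants /g/, /b/ cannot be parsed into a legal (C)V(C) syllable (at most one coda consonant is licensed; onsets are limited to one consonant).
Inserting the epenthetic vowel yields /g/ → /gu/, /b/ → /bu/.

hanəʔgubu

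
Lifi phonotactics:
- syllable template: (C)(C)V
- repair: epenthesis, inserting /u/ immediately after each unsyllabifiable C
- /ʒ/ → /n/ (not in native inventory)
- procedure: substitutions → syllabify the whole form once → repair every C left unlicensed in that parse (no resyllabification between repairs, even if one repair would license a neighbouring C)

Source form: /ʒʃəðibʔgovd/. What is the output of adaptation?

nʃəðibuʔgovudu

Substitution: /ʒ/ → /n/, giving /nʃəðibʔgovd/.
Under (C)(C)V, the unsyllabifiable consonants are /b/, /v/, /d/ (no codas are permitted; onsets may contain at most 2 consonants).
Inserting the epenthetic vowel yields /b/ → /bu/, /v/ → /vu/, /d/ → /du/.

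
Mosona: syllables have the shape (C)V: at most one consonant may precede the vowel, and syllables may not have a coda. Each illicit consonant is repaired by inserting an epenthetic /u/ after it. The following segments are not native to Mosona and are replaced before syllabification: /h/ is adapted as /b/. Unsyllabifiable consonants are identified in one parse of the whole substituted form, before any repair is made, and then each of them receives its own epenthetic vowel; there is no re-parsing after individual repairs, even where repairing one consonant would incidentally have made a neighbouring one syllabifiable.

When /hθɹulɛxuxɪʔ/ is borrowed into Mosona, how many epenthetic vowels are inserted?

3

After substitution the input is /bθɹulɛxuxɪʔ/.
The unsyllabifiable consonants are /b/, /θ/, /ʔ/; each receives one epenthetic vowel.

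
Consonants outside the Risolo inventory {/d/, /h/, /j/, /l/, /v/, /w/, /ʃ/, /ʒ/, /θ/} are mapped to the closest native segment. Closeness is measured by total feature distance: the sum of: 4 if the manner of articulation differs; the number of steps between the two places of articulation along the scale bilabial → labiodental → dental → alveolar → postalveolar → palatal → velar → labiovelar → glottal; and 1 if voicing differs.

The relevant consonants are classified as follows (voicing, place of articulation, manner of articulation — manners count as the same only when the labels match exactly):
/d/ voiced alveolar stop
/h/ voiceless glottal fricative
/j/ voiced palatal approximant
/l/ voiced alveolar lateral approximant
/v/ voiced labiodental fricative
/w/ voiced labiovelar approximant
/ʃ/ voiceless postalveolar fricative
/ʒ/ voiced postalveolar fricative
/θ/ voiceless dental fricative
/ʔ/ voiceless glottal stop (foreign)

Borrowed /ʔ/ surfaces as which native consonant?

h

/h/ is closest: manner differs (stop→fricative, +4), place distance 0 (glottal→glottal), same voicing; total 4. Next closest is /d/ at distance 6.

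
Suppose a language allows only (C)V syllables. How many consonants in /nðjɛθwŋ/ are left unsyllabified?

5

The consonants /n/, /ð/, /θ/, /w/, /ŋ/ cannot be parsed into a legal (C)V syllable (no codas are permitted; onsets are limited to one consonant).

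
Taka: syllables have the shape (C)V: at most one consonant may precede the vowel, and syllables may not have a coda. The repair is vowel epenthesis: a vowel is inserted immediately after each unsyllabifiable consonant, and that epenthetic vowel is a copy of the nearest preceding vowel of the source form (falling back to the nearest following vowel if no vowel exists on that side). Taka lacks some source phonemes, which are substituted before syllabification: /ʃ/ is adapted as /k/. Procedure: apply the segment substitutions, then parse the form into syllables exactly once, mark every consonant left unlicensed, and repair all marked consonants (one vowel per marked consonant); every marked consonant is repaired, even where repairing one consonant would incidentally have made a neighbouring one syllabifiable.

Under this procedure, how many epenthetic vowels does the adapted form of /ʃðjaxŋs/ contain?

After substitution the input is /kðjaxŋs/.
The unsyllabifiable consonants are /k/, /ð/, /x/, /ŋ/, /s/; each receives one epenthetic vowel.

5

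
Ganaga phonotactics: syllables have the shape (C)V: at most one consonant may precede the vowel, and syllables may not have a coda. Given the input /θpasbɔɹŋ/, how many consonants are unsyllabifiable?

Under (C)V, the unsyllabifiable consonants are /θ/, /s/, /ɹ/, /ŋ/ (no codas are permitted; onsets are limited to one consonant).

4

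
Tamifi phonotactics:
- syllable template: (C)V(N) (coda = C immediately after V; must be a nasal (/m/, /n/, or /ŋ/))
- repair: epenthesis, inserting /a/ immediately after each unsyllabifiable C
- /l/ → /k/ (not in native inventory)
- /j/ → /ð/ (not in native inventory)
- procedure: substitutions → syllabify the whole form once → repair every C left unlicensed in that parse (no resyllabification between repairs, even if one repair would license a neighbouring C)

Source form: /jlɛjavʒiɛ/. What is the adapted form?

ðakɛðavaʒiɛ

Substitution: /j/ → /ð/, /l/ → /k/, giving /ðkɛðavʒiɛ/.
Under (C)V(N), the unsyllabifiable consonants are /ð/, /v/ (only a nasal (/m/, /n/, or /ŋ/) is licensed in coda position; onsets are limited to one consonant).
Each unlicensed consonant becomes the onset of a new syllable: /ð/ → /ða/, /v/ → /va/.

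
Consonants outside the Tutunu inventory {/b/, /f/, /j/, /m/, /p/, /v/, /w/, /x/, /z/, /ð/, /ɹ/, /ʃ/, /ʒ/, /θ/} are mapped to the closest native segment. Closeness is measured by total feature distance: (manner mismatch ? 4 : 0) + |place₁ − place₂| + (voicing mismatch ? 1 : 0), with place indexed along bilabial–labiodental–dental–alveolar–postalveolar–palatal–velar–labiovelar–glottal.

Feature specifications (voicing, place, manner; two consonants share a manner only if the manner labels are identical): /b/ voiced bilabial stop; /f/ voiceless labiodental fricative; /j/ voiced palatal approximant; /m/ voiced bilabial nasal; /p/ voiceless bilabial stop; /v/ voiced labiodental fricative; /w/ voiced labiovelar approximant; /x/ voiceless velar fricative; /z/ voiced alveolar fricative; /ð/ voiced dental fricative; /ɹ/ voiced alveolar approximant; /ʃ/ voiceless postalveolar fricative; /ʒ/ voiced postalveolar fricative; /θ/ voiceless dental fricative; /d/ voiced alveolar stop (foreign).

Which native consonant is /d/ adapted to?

b

/b/ is closest: same manner (stop), place distance 3 (alveolar→bilabial), same voicing; total 3. Next closest is /p/ at distance 4.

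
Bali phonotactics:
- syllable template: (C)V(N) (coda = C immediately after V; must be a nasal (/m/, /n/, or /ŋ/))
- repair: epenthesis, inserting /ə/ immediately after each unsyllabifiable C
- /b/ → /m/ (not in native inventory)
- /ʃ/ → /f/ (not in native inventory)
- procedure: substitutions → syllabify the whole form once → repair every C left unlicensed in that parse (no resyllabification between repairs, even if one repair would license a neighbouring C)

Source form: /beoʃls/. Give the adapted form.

meofələsə

Substitution: /b/ → /m/, /ʃ/ → /f/, giving /meofls/.
Under (C)V(N), the unsyllabifiable consonants are /f/, /l/, /s/ (only a nasal (/m/, /n/, or /ŋ/) is licensed in coda position; onsets are limited to one consonant).
Inserting the epenthetic vowel yields /f/ → /fə/, /l/ → /lə/, /s/ → /sə/.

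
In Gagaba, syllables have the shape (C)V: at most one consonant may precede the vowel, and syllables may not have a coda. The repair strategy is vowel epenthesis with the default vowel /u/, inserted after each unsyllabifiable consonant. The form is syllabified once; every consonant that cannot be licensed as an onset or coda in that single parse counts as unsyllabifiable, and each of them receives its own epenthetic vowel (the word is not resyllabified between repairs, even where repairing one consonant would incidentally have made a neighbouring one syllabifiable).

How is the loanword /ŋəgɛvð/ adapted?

ŋəgɛvuðu

Under (C)V, the unsyllabifiable consonants are /v/, /ð/ (no codas are permitted; onsets are limited to one consonant).
Each unlicensed consonant becomes the onset of a new syllable: /v/ → /vu/, /ð/ → /ðu/.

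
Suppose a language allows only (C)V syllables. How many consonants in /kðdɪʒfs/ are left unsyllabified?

The consonants /k/, /ð/, /ʒ/, /f/, /s/ cannot be parsed into a legal (C)V syllable (no codas are permitted; onsets are limited to one consonant).

5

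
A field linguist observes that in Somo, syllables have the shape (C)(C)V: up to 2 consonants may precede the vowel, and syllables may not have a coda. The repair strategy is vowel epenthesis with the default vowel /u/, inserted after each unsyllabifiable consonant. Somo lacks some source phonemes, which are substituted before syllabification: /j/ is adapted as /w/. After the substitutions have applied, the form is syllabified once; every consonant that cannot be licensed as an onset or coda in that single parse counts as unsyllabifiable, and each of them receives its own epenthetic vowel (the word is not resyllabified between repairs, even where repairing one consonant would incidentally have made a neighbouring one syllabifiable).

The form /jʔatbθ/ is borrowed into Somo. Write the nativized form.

wʔatubuθu

Substitution: /j/ → /w/, giving /wʔatbθ/.
The consonants /t/, /b/, /θ/ cannot be parsed into a legal (C)(C)V syllable (no codas are permitted; onsets may contain at most 2 consonants).
Epenthesis after each stranded consonant: /t/ → /tu/, /b/ → /bu/, /θ/ → /θu/.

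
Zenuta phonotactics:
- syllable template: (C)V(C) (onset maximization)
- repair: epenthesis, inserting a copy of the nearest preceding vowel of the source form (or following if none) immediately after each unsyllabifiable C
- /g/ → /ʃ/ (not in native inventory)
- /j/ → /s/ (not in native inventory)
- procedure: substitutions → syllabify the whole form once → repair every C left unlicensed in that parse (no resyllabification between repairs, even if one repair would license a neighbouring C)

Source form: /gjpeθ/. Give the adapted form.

ʃesepeθ

Substitution: /g/ → /ʃ/, /j/ → /s/, giving /ʃspeθ/.
Under (C)V(C), the unsyllabifiable consonants are /ʃ/, /s/ (at most one coda consonant is licensed; onsets are limited to one consonant).
Each unlicensed consonant becomes the onset of a new syllable: /ʃ/ → /ʃe/, /s/ → /se/.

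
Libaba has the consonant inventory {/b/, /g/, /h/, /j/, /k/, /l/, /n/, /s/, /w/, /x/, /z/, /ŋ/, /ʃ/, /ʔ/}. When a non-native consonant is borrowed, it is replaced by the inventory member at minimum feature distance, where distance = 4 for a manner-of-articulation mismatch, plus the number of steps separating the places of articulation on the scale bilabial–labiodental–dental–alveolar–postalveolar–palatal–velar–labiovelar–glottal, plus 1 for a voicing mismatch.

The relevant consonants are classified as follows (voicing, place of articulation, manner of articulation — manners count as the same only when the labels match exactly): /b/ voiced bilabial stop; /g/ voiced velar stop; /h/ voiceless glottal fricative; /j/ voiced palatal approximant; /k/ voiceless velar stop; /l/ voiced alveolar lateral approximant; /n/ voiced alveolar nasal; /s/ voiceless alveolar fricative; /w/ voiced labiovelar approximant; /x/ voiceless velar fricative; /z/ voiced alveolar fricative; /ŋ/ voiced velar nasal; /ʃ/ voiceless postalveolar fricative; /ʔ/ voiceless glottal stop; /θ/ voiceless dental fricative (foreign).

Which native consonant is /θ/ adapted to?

s

/s/ is closest: same manner (fricative), place distance 1 (dental→alveolar), same voicing; total 1. Next closest is /z/ at distance 2.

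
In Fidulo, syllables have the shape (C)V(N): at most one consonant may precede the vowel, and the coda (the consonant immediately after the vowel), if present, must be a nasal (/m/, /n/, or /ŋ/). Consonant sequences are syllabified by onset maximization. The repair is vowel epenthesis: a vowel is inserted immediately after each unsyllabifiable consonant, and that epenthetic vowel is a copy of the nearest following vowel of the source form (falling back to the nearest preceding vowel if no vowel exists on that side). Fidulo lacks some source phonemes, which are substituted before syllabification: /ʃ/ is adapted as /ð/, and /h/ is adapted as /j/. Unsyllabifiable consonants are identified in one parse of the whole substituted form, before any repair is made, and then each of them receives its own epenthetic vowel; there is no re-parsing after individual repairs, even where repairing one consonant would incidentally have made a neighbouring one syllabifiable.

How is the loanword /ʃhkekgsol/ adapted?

ðejekekogosolo

Substitution: /ʃ/ → /ð/, /h/ → /j/, giving /ðjkekgsol/.
Under (C)V(N), the unsyllabifiable consonants are /ð/, /j/, /k/, /g/, /l/ (only a nasal (/m/, /n/, or /ŋ/) is licensed in coda position; onsets are limited to one consonant).
Inserting the epenthetic vowel yields /ð/ → /ðe/, /j/ → /je/, /k/ → /ko/, /g/ → /go/, /l/ → /lo/.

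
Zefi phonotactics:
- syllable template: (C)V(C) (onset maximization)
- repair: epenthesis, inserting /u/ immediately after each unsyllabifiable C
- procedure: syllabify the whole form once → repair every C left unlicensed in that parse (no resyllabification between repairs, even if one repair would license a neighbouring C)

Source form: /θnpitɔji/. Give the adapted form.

θunupitɔji

Under (C)V(C), the unsyllabifiable consonants are /θ/, /n/ (at most one coda consonant is licensed; onsets are limited to one consonant).
Inserting the epenthetic vowel yields /θ/ → /θu/, /n/ → /nu/.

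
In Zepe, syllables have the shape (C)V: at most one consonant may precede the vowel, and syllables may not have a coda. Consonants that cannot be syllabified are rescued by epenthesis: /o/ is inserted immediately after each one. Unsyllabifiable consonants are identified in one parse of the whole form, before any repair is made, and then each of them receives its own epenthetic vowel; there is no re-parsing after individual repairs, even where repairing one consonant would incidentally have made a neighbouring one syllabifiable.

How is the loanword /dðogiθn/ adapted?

doðogiθono

The consonants /d/, /θ/, /n/ cannot be parsed into a legal (C)V syllable (no codas are permitted; onsets are limited to one consonant).
Epenthesis after each stranded consonant: /d/ → /do/, /θ/ → /θo/, /n/ → /no/.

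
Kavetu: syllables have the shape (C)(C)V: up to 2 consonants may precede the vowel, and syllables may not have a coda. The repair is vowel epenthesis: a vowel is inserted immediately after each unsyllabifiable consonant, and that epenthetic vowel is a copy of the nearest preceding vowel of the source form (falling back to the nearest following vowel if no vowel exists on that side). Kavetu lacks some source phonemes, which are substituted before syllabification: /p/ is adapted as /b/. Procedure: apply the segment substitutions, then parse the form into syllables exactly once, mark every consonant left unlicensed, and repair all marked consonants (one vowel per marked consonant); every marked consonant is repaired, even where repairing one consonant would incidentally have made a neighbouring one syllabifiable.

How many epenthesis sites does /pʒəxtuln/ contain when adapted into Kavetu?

After substitution the input is /bʒəxtuln/.
The unsyllabifiable consonants are /l/, /n/; each receives one epenthetic vowel.

2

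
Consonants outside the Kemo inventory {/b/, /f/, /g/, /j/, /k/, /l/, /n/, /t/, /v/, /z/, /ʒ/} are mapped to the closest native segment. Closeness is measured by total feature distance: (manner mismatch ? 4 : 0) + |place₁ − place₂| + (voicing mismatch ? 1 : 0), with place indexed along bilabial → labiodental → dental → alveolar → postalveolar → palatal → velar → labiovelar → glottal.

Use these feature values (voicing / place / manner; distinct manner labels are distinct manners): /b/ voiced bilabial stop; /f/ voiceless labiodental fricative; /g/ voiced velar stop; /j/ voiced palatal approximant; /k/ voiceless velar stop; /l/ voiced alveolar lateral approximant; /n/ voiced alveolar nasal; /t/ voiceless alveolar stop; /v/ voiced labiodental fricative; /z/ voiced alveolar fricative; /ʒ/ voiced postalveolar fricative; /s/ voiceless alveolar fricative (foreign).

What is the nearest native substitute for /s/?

z

/z/ is closest: same manner (fricative), place distance 0 (alveolar→alveolar), voicing differs (+1); total 1. Next closest is /f/ at distance 2.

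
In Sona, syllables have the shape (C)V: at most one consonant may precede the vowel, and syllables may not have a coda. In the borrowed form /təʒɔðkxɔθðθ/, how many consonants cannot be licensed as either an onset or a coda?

5

Under (C)V, the unsyllabifiable consonants are /ð/, /k/, /θ/, /ð/, /θ/ (no codas are permitted; onsets are limited to one consonant).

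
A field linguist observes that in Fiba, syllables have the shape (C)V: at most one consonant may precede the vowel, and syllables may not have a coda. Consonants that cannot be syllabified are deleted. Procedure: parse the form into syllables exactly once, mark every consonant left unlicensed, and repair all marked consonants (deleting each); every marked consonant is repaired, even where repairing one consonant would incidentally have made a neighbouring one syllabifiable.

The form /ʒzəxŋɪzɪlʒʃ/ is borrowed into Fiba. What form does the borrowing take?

zəŋɪzɪ

The consonants /ʒ/, /x/, /l/, /ʒ/, /ʃ/ cannot be parsed into a legal (C)V syllable (no codas are permitted; onsets are limited to one consonant).
Deletion applies to /ʒ/, /x/, /l/, /ʒ/, /ʃ/.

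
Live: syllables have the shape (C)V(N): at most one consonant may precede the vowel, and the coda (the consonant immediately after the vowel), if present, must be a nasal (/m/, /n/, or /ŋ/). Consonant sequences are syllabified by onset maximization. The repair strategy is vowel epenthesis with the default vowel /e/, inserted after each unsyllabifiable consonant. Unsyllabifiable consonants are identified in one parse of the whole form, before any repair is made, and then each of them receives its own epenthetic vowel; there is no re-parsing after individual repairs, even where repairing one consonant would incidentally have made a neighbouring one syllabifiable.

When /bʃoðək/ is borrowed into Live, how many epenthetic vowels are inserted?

The unsyllabifiable consonants are /b/, /k/; each receives one epenthetic vowel.

2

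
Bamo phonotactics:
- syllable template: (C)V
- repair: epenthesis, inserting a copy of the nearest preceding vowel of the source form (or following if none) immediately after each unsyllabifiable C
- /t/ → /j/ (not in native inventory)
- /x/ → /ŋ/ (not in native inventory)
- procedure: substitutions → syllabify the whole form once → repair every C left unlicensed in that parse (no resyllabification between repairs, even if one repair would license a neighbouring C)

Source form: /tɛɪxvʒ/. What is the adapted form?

jɛɪŋɪvɪʒɪ

Substitution: /t/ → /j/, /x/ → /ŋ/, giving /jɛɪŋvʒ/.
Syllabifying with onset maximization leaves /ŋ/, /v/, /ʒ/ stranded (no codas are permitted; onsets are limited to one consonant).
Inserting the epenthetic vowel yields /ŋ/ → /ŋɪ/, /v/ → /vɪ/, /ʒ/ → /ʒɪ/.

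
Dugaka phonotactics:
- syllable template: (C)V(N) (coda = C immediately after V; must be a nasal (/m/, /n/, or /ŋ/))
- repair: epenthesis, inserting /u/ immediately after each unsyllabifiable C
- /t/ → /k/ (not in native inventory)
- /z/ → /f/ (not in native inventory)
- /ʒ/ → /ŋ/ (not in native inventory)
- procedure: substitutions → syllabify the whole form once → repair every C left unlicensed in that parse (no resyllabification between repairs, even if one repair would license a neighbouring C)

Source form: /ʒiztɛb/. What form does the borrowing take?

ŋifukɛbu

Substitution: /ʒ/ → /ŋ/, /z/ → /f/, /t/ → /k/, giving /ŋifkɛb/.
Syllabifying with onset maximization leaves /f/, /b/ stranded (only a nasal (/m/, /n/, or /ŋ/) is licensed in coda position; onsets are limited to one consonant).
Inserting the epenthetic vowel yields /f/ → /fu/, /b/ → /bu/.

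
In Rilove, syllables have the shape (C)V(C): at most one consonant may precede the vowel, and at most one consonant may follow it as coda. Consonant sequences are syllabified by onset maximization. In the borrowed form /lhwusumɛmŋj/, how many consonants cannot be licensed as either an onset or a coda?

4

The consonants /l/, /h/, /ŋ/, /j/ cannot be parsed into a legal (C)V(C) syllable (at most one coda consonant is licensed; onsets are limited to one consonant).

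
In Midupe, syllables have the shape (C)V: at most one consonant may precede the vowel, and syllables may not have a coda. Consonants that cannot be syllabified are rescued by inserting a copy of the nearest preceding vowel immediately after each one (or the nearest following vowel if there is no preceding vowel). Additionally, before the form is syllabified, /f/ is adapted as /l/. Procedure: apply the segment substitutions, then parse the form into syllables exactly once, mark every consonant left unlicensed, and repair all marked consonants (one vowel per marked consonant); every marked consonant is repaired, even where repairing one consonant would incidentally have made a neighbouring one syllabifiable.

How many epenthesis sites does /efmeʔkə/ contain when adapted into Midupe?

After substitution the input is /elmeʔkə/.
The unsyllabifiable consonants are /l/, /ʔ/; each receives one epenthetic vowel.

2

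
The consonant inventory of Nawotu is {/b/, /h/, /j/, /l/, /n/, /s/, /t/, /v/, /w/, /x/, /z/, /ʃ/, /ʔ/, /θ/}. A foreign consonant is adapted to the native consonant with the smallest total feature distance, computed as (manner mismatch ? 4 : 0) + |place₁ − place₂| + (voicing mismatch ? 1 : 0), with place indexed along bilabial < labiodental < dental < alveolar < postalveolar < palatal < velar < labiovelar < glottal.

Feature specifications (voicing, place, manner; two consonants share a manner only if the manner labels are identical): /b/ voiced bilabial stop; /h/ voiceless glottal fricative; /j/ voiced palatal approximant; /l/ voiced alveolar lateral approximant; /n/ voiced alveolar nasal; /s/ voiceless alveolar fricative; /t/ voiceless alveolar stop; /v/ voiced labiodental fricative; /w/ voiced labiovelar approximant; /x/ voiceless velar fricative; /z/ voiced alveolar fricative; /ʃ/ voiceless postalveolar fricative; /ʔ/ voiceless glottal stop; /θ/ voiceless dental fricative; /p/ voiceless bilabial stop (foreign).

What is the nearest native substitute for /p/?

/b/ is closest: same manner (stop), place distance 0 (bilabial→bilabial), voicing differs (+1); total 1. Next closest is /t/ at distance 3.

b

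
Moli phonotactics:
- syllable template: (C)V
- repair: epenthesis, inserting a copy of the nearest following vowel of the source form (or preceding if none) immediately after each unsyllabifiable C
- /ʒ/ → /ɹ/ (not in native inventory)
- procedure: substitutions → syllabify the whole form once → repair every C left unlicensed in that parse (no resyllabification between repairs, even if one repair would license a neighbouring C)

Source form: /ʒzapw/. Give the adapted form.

Substitution: /ʒ/ → /ɹ/, giving /ɹzapw/.
The consonants /ɹ/, /p/, /w/ cannot be parsed into a legal (C)V syllable (no codas are permitted; onsets are limited to one consonant).
Each unlicensed consonant becomes the onset of a new syllable: /ɹ/ → /ɹa/, /p/ → /pa/, /w/ → /wa/.

ɹazapawa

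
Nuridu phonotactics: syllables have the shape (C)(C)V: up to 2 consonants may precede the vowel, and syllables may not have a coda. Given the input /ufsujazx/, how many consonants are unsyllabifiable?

Under (C)(C)V, the unsyllabifiable consonants are /z/, /x/ (no codas are permitted; onsets may contain at most 2 consonants).

2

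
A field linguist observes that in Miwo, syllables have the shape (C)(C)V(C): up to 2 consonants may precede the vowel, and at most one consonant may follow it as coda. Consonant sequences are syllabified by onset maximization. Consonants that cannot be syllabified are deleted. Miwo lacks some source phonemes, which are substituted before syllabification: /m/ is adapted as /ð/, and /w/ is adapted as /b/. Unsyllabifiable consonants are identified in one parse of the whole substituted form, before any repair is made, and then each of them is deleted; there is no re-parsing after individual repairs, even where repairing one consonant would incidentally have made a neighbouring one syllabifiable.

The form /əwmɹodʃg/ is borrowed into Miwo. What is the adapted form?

Substitution: /w/ → /b/, /m/ → /ð/, giving /əbðɹodʃg/.
Syllabifying with onset maximization leaves /ʃ/, /g/ stranded (at most one coda consonant is licensed; onsets may contain at most 2 consonants).
Each unlicensed consonant is deleted: /ʃ/, /g/.

əbðɹod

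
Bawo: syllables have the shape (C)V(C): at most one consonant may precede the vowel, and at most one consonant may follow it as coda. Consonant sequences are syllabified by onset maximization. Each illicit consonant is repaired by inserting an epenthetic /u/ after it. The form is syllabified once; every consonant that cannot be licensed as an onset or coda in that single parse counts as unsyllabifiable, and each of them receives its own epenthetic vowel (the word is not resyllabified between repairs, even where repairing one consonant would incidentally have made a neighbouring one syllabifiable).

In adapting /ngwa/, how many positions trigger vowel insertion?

2

The unsyllabifiable consonants are /n/, /g/; each receives one epenthetic vowel.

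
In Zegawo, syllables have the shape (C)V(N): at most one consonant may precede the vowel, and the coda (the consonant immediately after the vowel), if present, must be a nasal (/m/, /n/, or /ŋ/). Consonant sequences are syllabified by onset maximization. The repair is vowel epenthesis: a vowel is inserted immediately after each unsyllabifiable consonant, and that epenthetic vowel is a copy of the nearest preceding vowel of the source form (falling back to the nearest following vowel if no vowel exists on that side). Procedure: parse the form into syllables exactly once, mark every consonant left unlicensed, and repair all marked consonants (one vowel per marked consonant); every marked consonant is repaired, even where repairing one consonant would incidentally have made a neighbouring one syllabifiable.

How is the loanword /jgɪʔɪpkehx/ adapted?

jɪgɪʔɪpɪkehexe

Under (C)V(N), the unsyllabifiable consonants are /j/, /p/, /h/, /x/ (only a nasal (/m/, /n/, or /ŋ/) is licensed in coda position; onsets are limited to one consonant).
Each unlicensed consonant becomes the onset of a new syllable: /j/ → /jɪ/, /p/ → /pɪ/, /h/ → /he/, /x/ → /xe/.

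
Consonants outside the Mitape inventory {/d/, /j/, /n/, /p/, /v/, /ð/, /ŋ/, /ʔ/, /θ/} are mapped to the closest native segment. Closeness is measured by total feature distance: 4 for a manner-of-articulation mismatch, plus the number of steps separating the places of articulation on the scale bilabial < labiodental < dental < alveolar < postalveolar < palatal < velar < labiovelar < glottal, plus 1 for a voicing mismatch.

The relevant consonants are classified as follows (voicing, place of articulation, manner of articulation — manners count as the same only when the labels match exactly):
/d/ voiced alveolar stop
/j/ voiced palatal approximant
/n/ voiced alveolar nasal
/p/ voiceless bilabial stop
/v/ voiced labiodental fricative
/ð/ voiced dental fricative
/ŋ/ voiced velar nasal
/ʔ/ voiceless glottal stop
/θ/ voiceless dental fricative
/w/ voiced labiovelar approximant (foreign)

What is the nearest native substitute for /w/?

j

/j/ is closest: same manner (approximant), place distance 2 (labiovelar→palatal), same voicing; total 2. Next closest is /ŋ/ at distance 5.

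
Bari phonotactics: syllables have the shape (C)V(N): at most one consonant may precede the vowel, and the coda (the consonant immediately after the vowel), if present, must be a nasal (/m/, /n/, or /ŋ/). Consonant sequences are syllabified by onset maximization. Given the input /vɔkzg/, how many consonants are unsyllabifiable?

3

Syllabifying with onset maximization leaves /k/, /z/, /g/ stranded (only a nasal (/m/, /n/, or /ŋ/) is licensed in coda position; onsets are limited to one consonant).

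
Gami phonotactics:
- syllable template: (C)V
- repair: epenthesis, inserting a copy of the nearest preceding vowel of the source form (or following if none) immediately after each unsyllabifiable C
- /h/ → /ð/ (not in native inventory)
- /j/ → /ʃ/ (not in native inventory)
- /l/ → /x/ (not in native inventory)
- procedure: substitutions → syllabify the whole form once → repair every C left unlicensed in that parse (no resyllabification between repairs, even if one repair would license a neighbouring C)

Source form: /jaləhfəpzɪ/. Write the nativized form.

Substitution: /j/ → /ʃ/, /l/ → /x/, /h/ → /ð/, giving /ʃaxəðfəpzɪ/.
Syllabifying with onset maximization leaves /ð/, /p/ stranded (no codas are permitted; onsets are limited to one consonant).
Each unlicensed consonant becomes the onset of a new syllable: /ð/ → /ðə/, /p/ → /pə/.

ʃaxəðəfəpəzɪ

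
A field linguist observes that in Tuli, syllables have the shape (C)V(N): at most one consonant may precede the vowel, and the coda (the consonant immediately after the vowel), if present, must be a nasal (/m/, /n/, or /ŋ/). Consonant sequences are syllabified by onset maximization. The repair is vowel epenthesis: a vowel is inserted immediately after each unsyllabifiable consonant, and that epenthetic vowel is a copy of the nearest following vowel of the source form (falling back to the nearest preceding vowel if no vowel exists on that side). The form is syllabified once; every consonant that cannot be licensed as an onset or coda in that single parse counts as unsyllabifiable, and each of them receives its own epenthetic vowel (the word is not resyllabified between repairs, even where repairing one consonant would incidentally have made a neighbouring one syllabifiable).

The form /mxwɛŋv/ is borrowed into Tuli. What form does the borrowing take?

mɛxɛwɛŋvɛ

Syllabifying with onset maximization leaves /m/, /x/, /v/ stranded (only a nasal (/m/, /n/, or /ŋ/) is licensed in coda position; onsets are limited to one consonant).
Inserting the epenthetic vowel yields /m/ → /mɛ/, /x/ → /xɛ/, /v/ → /vɛ/.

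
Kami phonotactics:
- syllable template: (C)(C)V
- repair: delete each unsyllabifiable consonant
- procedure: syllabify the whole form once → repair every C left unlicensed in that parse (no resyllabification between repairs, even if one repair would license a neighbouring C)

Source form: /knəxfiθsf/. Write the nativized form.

Syllabifying with onset maximization leaves /θ/, /s/, /f/ stranded (no codas are permitted; onsets may contain at most 2 consonants).
Deleting the stranded consonants removes /θ/, /s/, /f/.

knəxfi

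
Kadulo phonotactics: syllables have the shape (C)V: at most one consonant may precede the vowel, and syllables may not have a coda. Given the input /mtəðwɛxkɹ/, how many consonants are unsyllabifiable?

5

Under (C)V, the unsyllabifiable consonants are /m/, /ð/, /x/, /k/, /ɹ/ (no codas are permitted; onsets are limited to one consonant).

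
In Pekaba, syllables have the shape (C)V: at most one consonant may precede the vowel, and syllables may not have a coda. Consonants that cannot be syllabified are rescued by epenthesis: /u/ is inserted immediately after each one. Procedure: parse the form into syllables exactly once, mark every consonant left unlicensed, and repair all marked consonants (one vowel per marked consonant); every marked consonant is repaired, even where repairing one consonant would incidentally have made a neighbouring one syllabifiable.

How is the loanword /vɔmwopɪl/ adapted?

The consonants /m/, /l/ cannot be parsed into a legal (C)V syllable (no codas are permitted; onsets are limited to one consonant).
Inserting the epenthetic vowel yields /m/ → /mu/, /l/ → /lu/.

vɔmuwopɪlu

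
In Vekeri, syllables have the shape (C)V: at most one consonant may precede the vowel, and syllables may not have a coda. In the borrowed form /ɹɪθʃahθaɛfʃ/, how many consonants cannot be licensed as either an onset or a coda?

The consonants /θ/, /h/, /f/, /ʃ/ cannot be parsed into a legal (C)V syllable (no codas are permitted; onsets are limited to one consonant).

4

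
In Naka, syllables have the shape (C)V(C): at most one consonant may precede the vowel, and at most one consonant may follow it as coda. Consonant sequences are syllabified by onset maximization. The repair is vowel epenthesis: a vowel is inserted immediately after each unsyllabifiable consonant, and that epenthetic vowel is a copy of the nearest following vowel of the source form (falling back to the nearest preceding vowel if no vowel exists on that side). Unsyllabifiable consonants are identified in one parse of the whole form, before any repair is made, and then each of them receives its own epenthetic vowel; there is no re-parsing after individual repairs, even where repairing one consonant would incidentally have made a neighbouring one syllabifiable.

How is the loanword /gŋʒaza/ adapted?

gaŋaʒaza

Syllabifying with onset maximization leaves /g/, /ŋ/ stranded (at most one coda consonant is licensed; onsets are limited to one consonant).
Epenthesis after each stranded consonant: /g/ → /ga/, /ŋ/ → /ŋa/.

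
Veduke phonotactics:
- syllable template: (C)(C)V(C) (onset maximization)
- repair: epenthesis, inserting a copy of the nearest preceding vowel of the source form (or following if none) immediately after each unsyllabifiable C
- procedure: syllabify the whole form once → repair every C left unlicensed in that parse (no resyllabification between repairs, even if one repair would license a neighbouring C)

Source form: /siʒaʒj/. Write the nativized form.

siʒaʒja

Under (C)(C)V(C), the unsyllabifiable consonants are /j/ (at most one coda consonant is licensed; onsets may contain at most 2 consonants).
Epenthesis after each stranded consonant: /j/ → /ja/.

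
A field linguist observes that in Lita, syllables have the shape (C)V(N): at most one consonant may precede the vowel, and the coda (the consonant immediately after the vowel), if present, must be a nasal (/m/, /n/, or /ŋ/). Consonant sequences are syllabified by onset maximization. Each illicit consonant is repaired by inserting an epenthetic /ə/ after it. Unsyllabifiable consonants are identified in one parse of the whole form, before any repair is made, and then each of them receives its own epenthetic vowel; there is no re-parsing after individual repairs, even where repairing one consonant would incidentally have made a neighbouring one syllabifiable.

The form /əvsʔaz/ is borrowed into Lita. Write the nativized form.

Under (C)V(N), the unsyllabifiable consonants are /v/, /s/, /z/ (only a nasal (/m/, /n/, or /ŋ/) is licensed in coda position; onsets are limited to one consonant).
Epenthesis after each stranded consonant: /v/ → /və/, /s/ → /sə/, /z/ → /zə/.

əvəsəʔazə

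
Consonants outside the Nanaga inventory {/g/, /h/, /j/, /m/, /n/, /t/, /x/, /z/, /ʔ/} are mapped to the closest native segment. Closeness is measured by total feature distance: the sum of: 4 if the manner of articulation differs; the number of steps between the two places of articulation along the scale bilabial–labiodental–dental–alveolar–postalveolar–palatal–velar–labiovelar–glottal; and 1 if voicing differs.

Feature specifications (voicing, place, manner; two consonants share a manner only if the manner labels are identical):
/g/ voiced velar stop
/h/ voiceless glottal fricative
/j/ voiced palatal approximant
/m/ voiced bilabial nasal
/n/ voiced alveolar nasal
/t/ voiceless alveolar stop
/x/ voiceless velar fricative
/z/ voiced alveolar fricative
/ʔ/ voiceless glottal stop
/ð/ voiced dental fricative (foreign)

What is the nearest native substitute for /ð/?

z

/z/ is closest: same manner (fricative), place distance 1 (dental→alveolar), same voicing; total 1. Next closest is /n/ at distance 5.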